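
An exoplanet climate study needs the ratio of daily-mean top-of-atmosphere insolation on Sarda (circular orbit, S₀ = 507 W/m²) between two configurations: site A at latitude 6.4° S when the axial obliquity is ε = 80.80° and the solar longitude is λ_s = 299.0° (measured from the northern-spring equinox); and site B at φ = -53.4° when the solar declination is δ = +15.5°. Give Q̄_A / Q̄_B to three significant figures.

Q̄_A / Q̄_B ≈ 2.38

— Configuration A (φ=-6.4°):
Solar declination: sin δ = sin ε · sin λ_s = sin 80.80° × sin 299.0° = -0.86337, so δ = -59.697°.
cos H₀ = −tan(-6.4°) tan(-59.697°) = -0.1919, H₀ = 1.7639 rad.
Bracket: H₀ sin φ sin δ + cos φ cos δ sin H₀ = 1.7639×-0.11147×-0.86337 + 0.99377×0.50457×0.98141 = 0.169757 + 0.492105 = 0.661862.
Q̄ = (S₀/π) × [bracket] = (507/π) × 0.661862 = 106.81 W/m².
— Configuration B (φ=-53.4°):
cos H₀ = −tan(-53.4°) tan(+15.500°) = 0.3734, H₀ = 1.1881 rad.
Bracket: H₀ sin φ sin δ + cos φ cos δ sin H₀ = 1.1881×-0.80282×0.26724 + 0.59622×0.96363×0.92766 = -0.254902 + 0.532974 = 0.278072.
Q̄ = (S₀/π) × [bracket] = (507/π) × 0.278072 = 44.876 W/m².
Ratio Q̄_A / Q̄_B = 106.81 / 44.876 = 2.380.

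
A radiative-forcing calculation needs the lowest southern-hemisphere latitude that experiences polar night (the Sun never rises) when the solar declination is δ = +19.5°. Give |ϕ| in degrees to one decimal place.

Polar night requires cos h₀ = −tan ϕ tan δ ≥ 1, i.e. tan ϕ tan δ ≤ −1.
The boundary is |tan ϕ| · |tan δ| = 1, so |ϕ| = 90° − |δ| = 90° − 19.5° = 70.5° in the southern hemisphere.

|ϕ| = 70.5°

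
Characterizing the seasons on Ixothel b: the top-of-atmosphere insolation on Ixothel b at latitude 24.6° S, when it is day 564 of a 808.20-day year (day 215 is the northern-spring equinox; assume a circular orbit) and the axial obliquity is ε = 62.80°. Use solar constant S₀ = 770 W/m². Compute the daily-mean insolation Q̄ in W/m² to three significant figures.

Q̄ ≈ 151 W/m²

Solar longitude: λ_s = 360° × (564 − 215)/808.20 = 155.457°.
sin δ = sin 62.80° × sin 155.457° = 0.36945, so δ = +21.682°.
cos H₀ = −tan(-24.6°) tan(+21.682°) = 0.1820, H₀ = 1.3878 rad.
Bracket: H₀ sin φ sin δ + cos φ cos δ sin H₀ = 1.3878×-0.41628×0.36945 + 0.90924×0.92925×0.98329 = -0.213436 + 0.830793 = 0.617357.
Q̄ = (S₀/π) × [bracket] = (770/π) × 0.617357 = 151.3 W/m².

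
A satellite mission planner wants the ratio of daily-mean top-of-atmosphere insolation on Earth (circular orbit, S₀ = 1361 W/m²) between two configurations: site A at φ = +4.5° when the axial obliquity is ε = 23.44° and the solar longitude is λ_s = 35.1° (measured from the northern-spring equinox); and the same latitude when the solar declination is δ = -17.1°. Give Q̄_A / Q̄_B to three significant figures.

Q̄_A / Q̄_B ≈ 1.09

— Configuration A (φ=+4.5°):
Solar declination: sin δ = sin ε · sin λ_s = sin 23.44° × sin 35.1° = 0.22873, so δ = +13.222°.
cos H₀ = −tan(+4.5°) tan(+13.222°) = -0.0185, H₀ = 1.5893 rad.
Bracket: H₀ sin φ sin δ + cos φ cos δ sin H₀ = 1.5893×0.07846×0.22873 + 0.99692×0.97349×0.99983 = 0.028522 + 0.970327 = 0.998849.
Q̄ = (S₀/π) × [bracket] = (1361/π) × 0.998849 = 432.72 W/m².
— Configuration B (φ=+4.5°):
cos H₀ = −tan(+4.5°) tan(-17.100°) = 0.0242, H₀ = 1.5466 rad.
Bracket: H₀ sin φ sin δ + cos φ cos δ sin H₀ = 1.5466×0.07846×-0.29404 + 0.99692×0.95579×0.99971 = -0.035681 + 0.952570 = 0.916889.
Q̄ = (S₀/π) × [bracket] = (1361/π) × 0.916889 = 397.21 W/m².
Ratio Q̄_A / Q̄_B = 432.72 / 397.21 = 1.089.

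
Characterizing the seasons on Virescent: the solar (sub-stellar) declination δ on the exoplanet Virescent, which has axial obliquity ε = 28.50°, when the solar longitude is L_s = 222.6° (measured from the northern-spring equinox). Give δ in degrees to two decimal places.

sin δ = sin ε · sin L_s = sin 28.50° × sin 222.6° = -0.322977.
δ = arcsin(-0.322977) = -18.84°.

δ = -18.84°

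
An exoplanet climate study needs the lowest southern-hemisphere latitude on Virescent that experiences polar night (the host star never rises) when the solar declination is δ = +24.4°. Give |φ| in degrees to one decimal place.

Polar night requires cos H₀ = −tan φ tan δ ≥ 1, i.e. tan φ tan δ ≤ −1.
The boundary is |tan φ| · |tan δ| = 1, so |φ| = 90° − |δ| = 90° − 24.4° = 65.6° in the southern hemisphere.

|φ| = 65.6°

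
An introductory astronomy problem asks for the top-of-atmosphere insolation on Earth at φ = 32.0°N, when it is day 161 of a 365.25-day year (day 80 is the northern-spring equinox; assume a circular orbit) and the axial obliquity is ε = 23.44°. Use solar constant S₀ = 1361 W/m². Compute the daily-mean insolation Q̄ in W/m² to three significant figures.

Solar longitude: λ_s = 360° × (161 − 80)/365.25 = 79.836°.
sin δ = sin 23.44° × sin 79.836° = 0.39155, so δ = +23.051°.
cos H₀ = −tan(+32.0°) tan(+23.051°) = -0.2659, H₀ = 1.8399 rad.
Bracket: H₀ sin φ sin δ + cos φ cos δ sin H₀ = 1.8399×0.52992×0.39155 + 0.84805×0.92016×0.96400 = 0.381761 + 0.752249 = 1.134010.
Q̄ = (S₀/π) × [bracket] = (1361/π) × 1.134010 = 491.3 W/m².

Q̄ ≈ 491 W/m²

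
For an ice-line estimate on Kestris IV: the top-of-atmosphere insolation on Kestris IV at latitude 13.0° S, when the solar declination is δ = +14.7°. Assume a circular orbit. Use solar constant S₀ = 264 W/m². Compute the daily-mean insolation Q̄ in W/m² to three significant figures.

Q̄ ≈ 71.8 W/m²

cos H₀ = −tan(-13.0°) tan(+14.700°) = 0.0606, H₀ = 1.5102 rad.
Bracket: H₀ sin φ sin δ + cos φ cos δ sin H₀ = 1.5102×-0.22495×0.25376 + 0.97437×0.96727×0.99816 = -0.086207 + 0.940745 = 0.854538.
Q̄ = (S₀/π) × [bracket] = (264/π) × 0.854538 = 71.81 W/m².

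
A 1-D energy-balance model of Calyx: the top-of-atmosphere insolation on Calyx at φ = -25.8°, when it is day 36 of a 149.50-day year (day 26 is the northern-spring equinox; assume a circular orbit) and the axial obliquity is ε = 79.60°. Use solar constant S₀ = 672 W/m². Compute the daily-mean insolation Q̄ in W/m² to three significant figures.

Q̄ ≈ 122 W/m²

Solar longitude: λ_s = 360° × (36 − 26)/149.50 = 24.080°.
sin δ = sin 79.60° × sin 24.080° = 0.40131, so δ = +23.660°.
cos H₀ = −tan(-25.8°) tan(+23.660°) = 0.2118, H₀ = 1.3574 rad.
Bracket: H₀ sin φ sin δ + cos φ cos δ sin H₀ = 1.3574×-0.43523×0.40131 + 0.90032×0.91594×0.97731 = -0.237086 + 0.805928 = 0.568842.
Q̄ = (S₀/π) × [bracket] = (672/π) × 0.568842 = 121.7 W/m².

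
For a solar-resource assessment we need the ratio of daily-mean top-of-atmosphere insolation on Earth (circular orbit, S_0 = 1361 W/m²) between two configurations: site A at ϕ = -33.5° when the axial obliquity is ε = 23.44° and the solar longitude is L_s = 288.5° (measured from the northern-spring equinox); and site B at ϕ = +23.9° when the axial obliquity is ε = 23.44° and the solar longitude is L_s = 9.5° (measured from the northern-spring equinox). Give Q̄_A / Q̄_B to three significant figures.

— Configuration A (ϕ=-33.5°):
Solar declination: sin δ = sin ε · sin L_s = sin 23.44° × sin 288.5° = -0.37723, so δ = -22.162°.
cos h₀ = −tan(-33.5°) tan(-22.162°) = -0.2696, h₀ = 1.8438 rad.
Bracket: h₀ sin ϕ sin δ + cos ϕ cos δ sin h₀ = 1.8438×-0.55194×-0.37723 + 0.83389×0.92612×0.96297 = 0.383895 + 0.743685 = 1.127580.
Q̄ = (S_0/π) × [bracket] = (1361/π) × 1.127580 = 488.49 W/m².
— Configuration B (ϕ=+23.9°):
Solar declination: sin δ = sin ε · sin L_s = sin 23.44° × sin 9.5° = 0.06565, so δ = +3.764°.
cos h₀ = −tan(+23.9°) tan(+3.764°) = -0.0292, h₀ = 1.6000 rad.
Bracket: h₀ sin ϕ sin δ + cos ϕ cos δ sin h₀ = 1.6000×0.40514×0.06565 + 0.91425×0.99784×0.99957 = 0.042556 + 0.911883 = 0.954439.
Q̄ = (S_0/π) × [bracket] = (1361/π) × 0.954439 = 413.48 W/m².
Ratio Q̄_A / Q̄_B = 488.49 / 413.48 = 1.181.

Q̄_A / Q̄_B ≈ 1.18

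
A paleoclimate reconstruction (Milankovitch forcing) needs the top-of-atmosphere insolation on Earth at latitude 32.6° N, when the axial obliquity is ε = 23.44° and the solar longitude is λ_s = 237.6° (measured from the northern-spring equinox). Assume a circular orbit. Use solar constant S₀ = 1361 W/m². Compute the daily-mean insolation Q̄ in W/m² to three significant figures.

Q̄ ≈ 230 W/m²

Solar declination: sin δ = sin ε · sin λ_s = sin 23.44° × sin 237.6° = -0.33586, so δ = -19.625°.
cos H₀ = −tan(+32.6°) tan(-19.625°) = 0.2280, H₀ = 1.3407 rad.
Bracket: H₀ sin φ sin δ + cos φ cos δ sin H₀ = 1.3407×0.53877×-0.33586 + 0.84245×0.94191×0.97365 = -0.242601 + 0.772603 = 0.530002.
Q̄ = (S₀/π) × [bracket] = (1361/π) × 0.530002 = 229.6 W/m².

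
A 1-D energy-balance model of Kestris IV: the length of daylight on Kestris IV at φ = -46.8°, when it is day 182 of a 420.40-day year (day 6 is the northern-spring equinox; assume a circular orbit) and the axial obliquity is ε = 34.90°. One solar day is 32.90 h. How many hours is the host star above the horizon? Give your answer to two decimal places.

13.14 h

Solar longitude: λ_s = 360° × (182 − 6)/420.40 = 150.714°.
sin δ = sin 34.90° × sin 150.714° = 0.27988, so δ = +16.253°.
cos H₀ = −tan φ · tan δ = −tan(-46.8°) × tan(+16.253°) = 0.3104, so H₀ = 1.2551 rad = 71.91°.
Daylight = 2H₀/(2π) × 32.90 h = (1.2551/π) × 32.90 = 13.14 h.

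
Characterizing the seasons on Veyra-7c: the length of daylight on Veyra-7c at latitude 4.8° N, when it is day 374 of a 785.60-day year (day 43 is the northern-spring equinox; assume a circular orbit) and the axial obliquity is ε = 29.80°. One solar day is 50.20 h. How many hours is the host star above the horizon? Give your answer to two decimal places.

Solar longitude: L_s = 360° × (374 − 43)/785.60 = 151.680°.
sin δ = sin 29.80° × sin 151.680° = 0.23576, so δ = +13.636°.
cos h₀ = −tan ϕ · tan δ = −tan(+4.8°) × tan(+13.636°) = -0.0204, so h₀ = 1.5912 rad = 91.17°.
Daylight = 2h₀/(2π) × 50.20 h = (1.5912/π) × 50.20 = 25.43 h.

25.43 h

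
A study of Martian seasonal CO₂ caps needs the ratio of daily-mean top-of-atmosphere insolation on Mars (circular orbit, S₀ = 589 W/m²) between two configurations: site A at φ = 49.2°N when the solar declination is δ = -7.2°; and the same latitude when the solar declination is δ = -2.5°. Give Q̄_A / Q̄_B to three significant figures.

— Configuration A (φ=+49.2°):
cos H₀ = −tan(+49.2°) tan(-7.200°) = 0.1464, H₀ = 1.4239 rad.
Bracket: H₀ sin φ sin δ + cos φ cos δ sin H₀ = 1.4239×0.75700×-0.12533 + 0.65342×0.99211×0.98923 = -0.135092 + 0.641283 = 0.506191.
Q̄ = (S₀/π) × [bracket] = (589/π) × 0.506191 = 94.903 W/m².
— Configuration B (φ=+49.2°):
cos H₀ = −tan(+49.2°) tan(-2.500°) = 0.0506, H₀ = 1.5202 rad.
Bracket: H₀ sin φ sin δ + cos φ cos δ sin H₀ = 1.5202×0.75700×-0.04362 + 0.65342×0.99905×0.99872 = -0.050198 + 0.651964 = 0.601766.
Q̄ = (S₀/π) × [bracket] = (589/π) × 0.601766 = 112.82 W/m².
Ratio Q̄_A / Q̄_B = 94.903 / 112.82 = 0.8412.

Q̄_A / Q̄_B ≈ 0.841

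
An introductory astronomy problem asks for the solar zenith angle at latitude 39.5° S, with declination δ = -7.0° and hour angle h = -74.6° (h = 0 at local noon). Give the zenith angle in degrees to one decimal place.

θ_z = 73.7°

cos θ_z = sin φ sin δ + cos φ cos δ cos h = 0.077518 + 0.203382 = 0.280900.
θ_z = arccos(0.280900) = 73.7°.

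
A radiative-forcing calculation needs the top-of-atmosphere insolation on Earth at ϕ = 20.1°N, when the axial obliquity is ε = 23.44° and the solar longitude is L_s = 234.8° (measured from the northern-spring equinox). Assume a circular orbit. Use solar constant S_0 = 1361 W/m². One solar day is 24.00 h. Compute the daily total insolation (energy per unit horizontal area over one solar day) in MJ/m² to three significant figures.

26.9 MJ/m²

Solar declination: sin δ = sin ε · sin L_s = sin 23.44° × sin 234.8° = -0.32505, so δ = -18.969°.
cos h₀ = −tan(+20.1°) tan(-18.969°) = 0.1258, h₀ = 1.4447 rad.
Bracket: h₀ sin ϕ sin δ + cos ϕ cos δ sin h₀ = 1.4447×0.34366×-0.32505 + 0.93909×0.94570×0.99206 = -0.161383 + 0.881046 = 0.719663.
Q̄ = (S_0/π) × [bracket] = (1361/π) × 0.719663 = 311.77 W/m².
Daily total = Q̄ × 24.00 h × 3600 s/h = 311.77 × 24.00 × 3600 / 10⁶ = 26.94 MJ/m².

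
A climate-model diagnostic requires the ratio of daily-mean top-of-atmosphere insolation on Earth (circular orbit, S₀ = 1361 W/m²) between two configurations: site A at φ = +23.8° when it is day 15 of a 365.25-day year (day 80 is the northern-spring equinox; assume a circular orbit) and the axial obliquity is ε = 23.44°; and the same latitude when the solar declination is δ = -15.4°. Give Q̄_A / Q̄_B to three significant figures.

Q̄_A / Q̄_B ≈ 0.888

— Configuration A (φ=+23.8°):
Solar longitude: λ_s = 360° × (15 − 80)/365.25 = -64.066°, i.e. -64.066° + 360° = 295.934°.
sin δ = sin 23.44° × sin 295.934° = -0.35773, so δ = -20.961°.
cos H₀ = −tan(+23.8°) tan(-20.961°) = 0.1690, H₀ = 1.4010 rad.
Bracket: H₀ sin φ sin δ + cos φ cos δ sin H₀ = 1.4010×0.40355×-0.35773 + 0.91496×0.93383×0.98562 = -0.202251 + 0.842131 = 0.639880.
Q̄ = (S₀/π) × [bracket] = (1361/π) × 0.639880 = 277.21 W/m².
— Configuration B (φ=+23.8°):
cos H₀ = −tan(+23.8°) tan(-15.400°) = 0.1215, H₀ = 1.4490 rad.
Bracket: H₀ sin φ sin δ + cos φ cos δ sin H₀ = 1.4490×0.40355×-0.26556 + 0.91496×0.96410×0.99259 = -0.155285 + 0.875576 = 0.720291.
Q̄ = (S₀/π) × [bracket] = (1361/π) × 0.720291 = 312.04 W/m².
Ratio Q̄_A / Q̄_B = 277.21 / 312.04 = 0.8884.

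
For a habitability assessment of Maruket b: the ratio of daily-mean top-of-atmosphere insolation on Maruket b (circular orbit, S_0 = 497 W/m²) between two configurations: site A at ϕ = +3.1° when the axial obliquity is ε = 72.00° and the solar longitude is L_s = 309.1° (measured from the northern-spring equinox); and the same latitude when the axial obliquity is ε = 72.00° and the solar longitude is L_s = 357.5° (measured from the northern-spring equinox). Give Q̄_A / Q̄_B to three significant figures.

— Configuration A (ϕ=+3.1°):
Solar declination: sin δ = sin ε · sin L_s = sin 72.00° × sin 309.1° = -0.73806, so δ = -47.567°.
cos h₀ = −tan(+3.1°) tan(-47.567°) = 0.0592, h₀ = 1.5115 rad.
Bracket: h₀ sin ϕ sin δ + cos ϕ cos δ sin h₀ = 1.5115×0.05408×-0.73806 + 0.99854×0.67473×0.99824 = -0.060330 + 0.672559 = 0.612229.
Q̄ = (S_0/π) × [bracket] = (497/π) × 0.612229 = 96.855 W/m².
— Configuration B (ϕ=+3.1°):
Solar declination: sin δ = sin ε · sin L_s = sin 72.00° × sin 357.5° = -0.04148, so δ = -2.378°.
cos h₀ = −tan(+3.1°) tan(-2.378°) = 0.0022, h₀ = 1.5685 rad.
Bracket: h₀ sin ϕ sin δ + cos ϕ cos δ sin h₀ = 1.5685×0.05408×-0.04148 + 0.99854×0.99914×1.00000 = -0.003519 + 0.997681 = 0.994162.
Q̄ = (S_0/π) × [bracket] = (497/π) × 0.994162 = 157.28 W/m².
Ratio Q̄_A / Q̄_B = 96.855 / 157.28 = 0.6158.

Q̄_A / Q̄_B ≈ 0.616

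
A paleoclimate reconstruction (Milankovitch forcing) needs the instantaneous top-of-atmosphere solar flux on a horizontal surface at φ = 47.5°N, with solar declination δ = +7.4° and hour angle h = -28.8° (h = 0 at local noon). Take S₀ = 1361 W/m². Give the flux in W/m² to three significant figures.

928 W/m²

cos θ_z = sin φ sin δ + cos φ cos δ cos h = 0.094958 + 0.587093 = 0.682051.
Flux = S₀ · cos θ_z = 1361 × 0.682051 = 928.3 W/m².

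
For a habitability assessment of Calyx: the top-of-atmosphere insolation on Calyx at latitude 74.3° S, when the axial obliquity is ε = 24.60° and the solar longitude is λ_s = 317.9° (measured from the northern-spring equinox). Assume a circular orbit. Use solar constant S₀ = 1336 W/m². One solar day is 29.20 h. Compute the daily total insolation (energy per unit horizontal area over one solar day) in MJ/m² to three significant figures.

Solar declination: sin δ = sin ε · sin λ_s = sin 24.60° × sin 317.9° = -0.27909, so δ = -16.206°.
cos H₀ = −tan(-74.3°) tan(-16.206°) = -1.0340 ≤ −1 ⇒ polar day, H₀ = π.
Bracket: H₀ sin φ sin δ + cos φ cos δ sin H₀ = 3.1416×-0.96269×-0.27909 + 0.27060×0.96027×0.00000 = 0.844076 + 0.000000 = 0.844076.
Q̄ = (S₀/π) × [bracket] = (1336/π) × 0.844076 = 358.95 W/m².
Daily total = Q̄ × 29.20 h × 3600 s/h = 358.95 × 29.20 × 3600 / 10⁶ = 37.73 MJ/m².

37.7 MJ/m²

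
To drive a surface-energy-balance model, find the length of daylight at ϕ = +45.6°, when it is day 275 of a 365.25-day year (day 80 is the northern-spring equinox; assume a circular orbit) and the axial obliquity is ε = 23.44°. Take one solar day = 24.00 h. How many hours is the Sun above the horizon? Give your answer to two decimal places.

11.34 h

Solar longitude: L_s = 360° × (275 − 80)/365.25 = 192.197°.
sin δ = sin 23.44° × sin 192.197° = -0.08404, so δ = -4.821°.
cos h₀ = −tan ϕ · tan δ = −tan(+45.6°) × tan(-4.821°) = 0.0861, so h₀ = 1.4846 rad = 85.06°.
Daylight = 2h₀/(2π) × 24.00 h = (1.4846/π) × 24.00 = 11.34 h.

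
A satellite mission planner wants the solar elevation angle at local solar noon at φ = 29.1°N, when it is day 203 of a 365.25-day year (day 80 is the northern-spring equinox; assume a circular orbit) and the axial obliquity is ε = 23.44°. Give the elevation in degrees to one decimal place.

80.8°

Solar longitude: λ_s = 360° × (203 − 80)/365.25 = 121.232°.
sin δ = sin 23.44° × sin 121.232° = 0.34014, so δ = +19.885°.
At local noon the hour angle is zero, so the zenith angle equals |φ − δ| = |+29.1° − (+19.885°)| = 9.215°.
Elevation = 90° − 9.215° = 80.8°.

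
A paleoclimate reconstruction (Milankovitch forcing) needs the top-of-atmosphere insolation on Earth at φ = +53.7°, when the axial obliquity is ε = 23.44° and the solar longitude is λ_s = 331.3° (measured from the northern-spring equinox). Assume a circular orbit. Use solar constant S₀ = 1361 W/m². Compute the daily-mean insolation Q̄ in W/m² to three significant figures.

Solar declination: sin δ = sin ε · sin λ_s = sin 23.44° × sin 331.3° = -0.19103, so δ = -11.013°.
cos H₀ = −tan(+53.7°) tan(-11.013°) = 0.2649, H₀ = 1.3027 rad.
Bracket: H₀ sin φ sin δ + cos φ cos δ sin H₀ = 1.3027×0.80593×-0.19103 + 0.59201×0.98158×0.96427 = -0.200560 + 0.560342 = 0.359782.
Q̄ = (S₀/π) × [bracket] = (1361/π) × 0.359782 = 155.9 W/m².

Q̄ ≈ 156 W/m²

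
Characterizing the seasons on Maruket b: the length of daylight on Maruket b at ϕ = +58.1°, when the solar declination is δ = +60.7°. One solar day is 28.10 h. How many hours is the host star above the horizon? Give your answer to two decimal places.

28.10 h

Sunrise equation: cos h₀ = −tan ϕ · tan δ = -2.8629 ≤ −1, so the host star never sets (polar day) and h₀ = π.
Daylight = 2h₀/(2π) × 28.10 h = (3.1416/π) × 28.10 = 28.10 h.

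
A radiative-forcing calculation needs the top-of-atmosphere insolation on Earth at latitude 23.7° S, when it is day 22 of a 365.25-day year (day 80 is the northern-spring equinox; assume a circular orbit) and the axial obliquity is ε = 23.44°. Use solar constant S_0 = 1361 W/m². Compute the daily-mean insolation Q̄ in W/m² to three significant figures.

Q̄ ≈ 470 W/m²

Solar longitude: L_s = 360° × (22 − 80)/365.25 = -57.166°, i.e. -57.166° + 360° = 302.834°.
sin δ = sin 23.44° × sin 302.834° = -0.33424, so δ = -19.526°.
cos h₀ = −tan(-23.7°) tan(-19.526°) = -0.1557, h₀ = 1.7271 rad.
Bracket: h₀ sin ϕ sin δ + cos ϕ cos δ sin h₀ = 1.7271×-0.40195×-0.33424 + 0.91566×0.94249×0.98781 = 0.232032 + 0.852480 = 1.084512.
Q̄ = (S_0/π) × [bracket] = (1361/π) × 1.084512 = 469.8 W/m².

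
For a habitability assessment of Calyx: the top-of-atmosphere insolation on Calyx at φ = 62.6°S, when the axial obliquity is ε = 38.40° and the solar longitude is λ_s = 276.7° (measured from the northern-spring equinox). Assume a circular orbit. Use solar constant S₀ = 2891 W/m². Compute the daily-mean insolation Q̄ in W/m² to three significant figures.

Solar declination: sin δ = sin ε · sin λ_s = sin 38.40° × sin 276.7° = -0.61691, so δ = -38.091°.
cos H₀ = −tan(-62.6°) tan(-38.091°) = -1.5122 ≤ −1 ⇒ polar day, H₀ = π.
Bracket: H₀ sin φ sin δ + cos φ cos δ sin H₀ = 3.1416×-0.88782×-0.61691 + 0.46020×0.78704×0.00000 = 1.720670 + 0.000000 = 1.720670.
Q̄ = (S₀/π) × [bracket] = (2891/π) × 1.720670 = 1583 W/m².

Q̄ ≈ 1.58e+03 W/m²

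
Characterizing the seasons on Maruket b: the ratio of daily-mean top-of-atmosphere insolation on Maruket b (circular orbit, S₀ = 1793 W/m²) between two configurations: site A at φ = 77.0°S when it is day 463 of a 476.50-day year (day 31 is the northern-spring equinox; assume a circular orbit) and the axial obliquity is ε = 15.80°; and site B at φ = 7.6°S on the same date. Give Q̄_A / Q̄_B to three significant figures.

— Configuration A (φ=-77.0°):
Solar longitude: λ_s = 360° × (463 − 31)/476.50 = 326.380°.
sin δ = sin 15.80° × sin 326.380° = -0.15076, so δ = -8.671°.
cos H₀ = −tan(-77.0°) tan(-8.671°) = -0.6606, H₀ = 2.2923 rad.
Bracket: H₀ sin φ sin δ + cos φ cos δ sin H₀ = 2.2923×-0.97437×-0.15076 + 0.22495×0.98857×0.75078 = 0.336730 + 0.166958 = 0.503688.
Q̄ = (S₀/π) × [bracket] = (1793/π) × 0.503688 = 287.47 W/m².
— Configuration B (φ=-7.6°):
cos H₀ = −tan(-7.6°) tan(-8.671°) = -0.0203, H₀ = 1.5911 rad.
Bracket: H₀ sin φ sin δ + cos φ cos δ sin H₀ = 1.5911×-0.13226×-0.15076 + 0.99122×0.98857×0.99979 = 0.031726 + 0.979685 = 1.011411.
Q̄ = (S₀/π) × [bracket] = (1793/π) × 1.011411 = 577.24 W/m².
Ratio Q̄_A / Q̄_B = 287.47 / 577.24 = 0.4980.

Q̄_A / Q̄_B ≈ 0.498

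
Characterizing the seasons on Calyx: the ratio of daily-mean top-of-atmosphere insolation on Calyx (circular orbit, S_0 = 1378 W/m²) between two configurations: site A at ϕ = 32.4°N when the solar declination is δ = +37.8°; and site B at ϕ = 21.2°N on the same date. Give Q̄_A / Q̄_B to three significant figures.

Q̄_A / Q̄_B ≈ 1.13

— Configuration A (ϕ=+32.4°):
cos h₀ = −tan(+32.4°) tan(+37.800°) = -0.4923, h₀ = 2.0855 rad.
Bracket: h₀ sin ϕ sin δ + cos ϕ cos δ sin h₀ = 2.0855×0.53583×0.61291 + 0.84433×0.79016×0.87045 = 0.684911 + 0.580726 = 1.265637.
Q̄ = (S_0/π) × [bracket] = (1378/π) × 1.265637 = 555.15 W/m².
— Configuration B (ϕ=+21.2°):
cos h₀ = −tan(+21.2°) tan(+37.800°) = -0.3009, h₀ = 1.8764 rad.
Bracket: h₀ sin ϕ sin δ + cos ϕ cos δ sin h₀ = 1.8764×0.36162×0.61291 + 0.93232×0.79016×0.95367 = 0.415886 + 0.702551 = 1.118437.
Q̄ = (S_0/π) × [bracket] = (1378/π) × 1.118437 = 490.58 W/m².
Ratio Q̄_A / Q̄_B = 555.15 / 490.58 = 1.132.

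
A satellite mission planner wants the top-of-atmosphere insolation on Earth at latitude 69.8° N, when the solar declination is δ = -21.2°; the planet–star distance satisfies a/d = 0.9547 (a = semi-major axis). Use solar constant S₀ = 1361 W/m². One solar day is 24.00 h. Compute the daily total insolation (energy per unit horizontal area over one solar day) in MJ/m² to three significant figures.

cos H₀ = −tan(+69.8°) tan(-21.200°) = 1.0542 ≥ 1 ⇒ polar night, H₀ = 0 and Q̄ = 0.
Inverse-square distance factor (a/d)² = 0.9547² = 0.911452.
Daily total = Q̄ × 24.00 h × 3600 s/h = 0.00 MJ/m².

0.00 MJ/m²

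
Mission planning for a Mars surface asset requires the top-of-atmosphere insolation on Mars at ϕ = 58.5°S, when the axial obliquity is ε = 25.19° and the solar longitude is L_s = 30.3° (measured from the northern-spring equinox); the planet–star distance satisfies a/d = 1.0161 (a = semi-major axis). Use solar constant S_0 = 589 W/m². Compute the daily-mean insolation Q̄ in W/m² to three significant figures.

Solar declination: sin δ = sin ε · sin L_s = sin 25.19° × sin 30.3° = 0.21474, so δ = +12.400°.
cos h₀ = −tan(-58.5°) tan(+12.400°) = 0.3588, h₀ = 1.2038 rad.
Bracket: h₀ sin ϕ sin δ + cos ϕ cos δ sin h₀ = 1.2038×-0.85264×0.21474 + 0.52250×0.97667×0.93342 = -0.220411 + 0.476334 = 0.255923.
Inverse-square distance factor (a/d)² = 1.0161² = 1.032459.
Q̄ = (S_0/π) × 1.032459 × [bracket] = (589/π) × 1.032459 × 0.255923 = 49.54 W/m².

Q̄ ≈ 49.5 W/m²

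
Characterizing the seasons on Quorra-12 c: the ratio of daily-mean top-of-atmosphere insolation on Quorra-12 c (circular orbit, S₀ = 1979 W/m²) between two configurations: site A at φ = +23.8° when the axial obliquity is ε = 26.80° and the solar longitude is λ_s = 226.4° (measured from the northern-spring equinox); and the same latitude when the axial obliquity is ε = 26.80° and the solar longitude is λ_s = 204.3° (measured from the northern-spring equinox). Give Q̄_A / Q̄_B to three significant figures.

— Configuration A (φ=+23.8°):
Solar declination: sin δ = sin ε · sin λ_s = sin 26.80° × sin 226.4° = -0.32651, so δ = -19.057°.
cos H₀ = −tan(+23.8°) tan(-19.057°) = 0.1524, H₀ = 1.4178 rad.
Bracket: H₀ sin φ sin δ + cos φ cos δ sin H₀ = 1.4178×0.40355×-0.32651 + 0.91496×0.94519×0.98833 = -0.186814 + 0.854719 = 0.667905.
Q̄ = (S₀/π) × [bracket] = (1979/π) × 0.667905 = 420.74 W/m².
— Configuration B (φ=+23.8°):
Solar declination: sin δ = sin ε · sin λ_s = sin 26.80° × sin 204.3° = -0.18554, so δ = -10.693°.
cos H₀ = −tan(+23.8°) tan(-10.693°) = 0.0833, H₀ = 1.4874 rad.
Bracket: H₀ sin φ sin δ + cos φ cos δ sin H₀ = 1.4874×0.40355×-0.18554 + 0.91496×0.98264×0.99653 = -0.111369 + 0.895956 = 0.784587.
Q̄ = (S₀/π) × [bracket] = (1979/π) × 0.784587 = 494.24 W/m².
Ratio Q̄_A / Q̄_B = 420.74 / 494.24 = 0.8513.

Q̄_A / Q̄_B ≈ 0.851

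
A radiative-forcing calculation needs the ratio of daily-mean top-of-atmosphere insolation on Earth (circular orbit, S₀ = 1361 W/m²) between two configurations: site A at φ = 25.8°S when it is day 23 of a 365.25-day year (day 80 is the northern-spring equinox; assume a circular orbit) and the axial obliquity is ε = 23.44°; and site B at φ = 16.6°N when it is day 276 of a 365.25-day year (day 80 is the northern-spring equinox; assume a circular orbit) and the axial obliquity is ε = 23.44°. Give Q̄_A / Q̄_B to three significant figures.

— Configuration A (φ=-25.8°):
Solar longitude: λ_s = 360° × (23 − 80)/365.25 = -56.181°, i.e. -56.181° + 360° = 303.819°.
sin δ = sin 23.44° × sin 303.819° = -0.33048, so δ = -19.298°.
cos H₀ = −tan(-25.8°) tan(-19.298°) = -0.1693, H₀ = 1.7409 rad.
Bracket: H₀ sin φ sin δ + cos φ cos δ sin H₀ = 1.7409×-0.43523×-0.33048 + 0.90032×0.94381×0.98557 = 0.250402 + 0.837469 = 1.087871.
Q̄ = (S₀/π) × [bracket] = (1361/π) × 1.087871 = 471.29 W/m².
— Configuration B (φ=+16.6°):
Solar longitude: λ_s = 360° × (276 − 80)/365.25 = 193.183°.
sin δ = sin 23.44° × sin 193.183° = -0.09072, so δ = -5.205°.
cos H₀ = −tan(+16.6°) tan(-5.205°) = 0.0272, H₀ = 1.5436 rad.
Bracket: H₀ sin φ sin δ + cos φ cos δ sin H₀ = 1.5436×0.28569×-0.09072 + 0.95832×0.99588×0.99963 = -0.040007 + 0.954019 = 0.914012.
Q̄ = (S₀/π) × [bracket] = (1361/π) × 0.914012 = 395.97 W/m².
Ratio Q̄_A / Q̄_B = 471.29 / 395.97 = 1.190.

Q̄_A / Q̄_B ≈ 1.19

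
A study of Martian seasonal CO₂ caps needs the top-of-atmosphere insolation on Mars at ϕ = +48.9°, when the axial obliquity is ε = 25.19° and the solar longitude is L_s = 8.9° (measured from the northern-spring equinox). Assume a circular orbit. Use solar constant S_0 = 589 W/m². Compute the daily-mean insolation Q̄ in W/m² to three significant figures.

Q̄ ≈ 138 W/m²

Solar declination: sin δ = sin ε · sin L_s = sin 25.19° × sin 8.9° = 0.06585, so δ = +3.776°.
cos h₀ = −tan(+48.9°) tan(+3.776°) = -0.0756, h₀ = 1.6465 rad.
Bracket: h₀ sin ϕ sin δ + cos ϕ cos δ sin h₀ = 1.6465×0.75356×0.06585 + 0.65738×0.99783×0.99713 = 0.081703 + 0.654071 = 0.735774.
Q̄ = (S_0/π) × [bracket] = (589/π) × 0.735774 = 137.9 W/m².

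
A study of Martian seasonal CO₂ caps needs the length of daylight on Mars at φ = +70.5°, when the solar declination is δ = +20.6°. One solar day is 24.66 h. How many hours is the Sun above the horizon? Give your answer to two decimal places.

Sunrise equation: cos H₀ = −tan φ · tan δ = -1.0614 ≤ −1, so the Sun never sets (polar day) and H₀ = π.
Daylight = 2H₀/(2π) × 24.66 h = (3.1416/π) × 24.66 = 24.66 h.

24.66 h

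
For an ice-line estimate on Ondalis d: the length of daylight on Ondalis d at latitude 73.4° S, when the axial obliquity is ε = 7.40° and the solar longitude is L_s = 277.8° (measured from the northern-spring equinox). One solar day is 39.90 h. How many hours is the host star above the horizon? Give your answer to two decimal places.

Solar declination: sin δ = sin ε · sin L_s = sin 7.40° × sin 277.8° = -0.12760, so δ = -7.331°.
cos h₀ = −tan ϕ · tan δ = −tan(-73.4°) × tan(-7.331°) = -0.4316, so h₀ = 2.0170 rad = 115.57°.
Daylight = 2h₀/(2π) × 39.90 h = (2.0170/π) × 39.90 = 25.62 h.

25.62 h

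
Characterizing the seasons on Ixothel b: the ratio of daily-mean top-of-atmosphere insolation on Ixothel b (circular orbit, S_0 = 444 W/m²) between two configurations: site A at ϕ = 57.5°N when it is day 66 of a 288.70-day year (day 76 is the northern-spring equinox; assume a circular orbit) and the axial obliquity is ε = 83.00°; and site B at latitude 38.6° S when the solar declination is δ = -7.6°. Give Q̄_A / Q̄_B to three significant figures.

Q̄_A / Q̄_B ≈ 0.300

— Configuration A (ϕ=+57.5°):
Solar longitude: L_s = 360° × (66 − 76)/288.70 = -12.470°, i.e. -12.470° + 360° = 347.530°.
sin δ = sin 83.00° × sin 347.530° = -0.21431, so δ = -12.375°.
cos h₀ = −tan(+57.5°) tan(-12.375°) = 0.3444, h₀ = 1.2192 rad.
Bracket: h₀ sin ϕ sin δ + cos ϕ cos δ sin h₀ = 1.2192×0.84339×-0.21431 + 0.53730×0.97676×0.93882 = -0.220367 + 0.492705 = 0.272338.
Q̄ = (S_0/π) × [bracket] = (444/π) × 0.272338 = 38.489 W/m².
— Configuration B (ϕ=-38.6°):
cos h₀ = −tan(-38.6°) tan(-7.600°) = -0.1065, h₀ = 1.6775 rad.
Bracket: h₀ sin ϕ sin δ + cos ϕ cos δ sin h₀ = 1.6775×-0.62388×-0.13226 + 0.78152×0.99122×0.99431 = 0.138418 + 0.770250 = 0.908668.
Q̄ = (S_0/π) × [bracket] = (444/π) × 0.908668 = 128.42 W/m².
Ratio Q̄_A / Q̄_B = 38.489 / 128.42 = 0.2997.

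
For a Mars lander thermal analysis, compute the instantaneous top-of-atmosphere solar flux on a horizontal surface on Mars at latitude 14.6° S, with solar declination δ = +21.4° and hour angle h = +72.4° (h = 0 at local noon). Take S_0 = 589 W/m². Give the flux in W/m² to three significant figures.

106 W/m²

cos θ_z = sin ϕ sin δ + cos ϕ cos δ cos h = -0.091974 + 0.272433 = 0.180459.
Flux = S_0 · cos θ_z = 589 × 0.180459 = 106.3 W/m².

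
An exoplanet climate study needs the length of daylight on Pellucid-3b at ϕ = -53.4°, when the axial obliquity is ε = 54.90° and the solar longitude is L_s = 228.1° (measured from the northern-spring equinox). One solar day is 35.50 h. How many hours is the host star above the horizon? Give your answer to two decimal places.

Solar declination: sin δ = sin ε · sin L_s = sin 54.90° × sin 228.1° = -0.60896, so δ = -37.514°.
Sunrise equation: cos h₀ = −tan ϕ · tan δ = -1.0337 ≤ −1, so the host star never sets (polar day) and h₀ = π.
Daylight = 2h₀/(2π) × 35.50 h = (3.1416/π) × 35.50 = 35.50 h.

35.50 h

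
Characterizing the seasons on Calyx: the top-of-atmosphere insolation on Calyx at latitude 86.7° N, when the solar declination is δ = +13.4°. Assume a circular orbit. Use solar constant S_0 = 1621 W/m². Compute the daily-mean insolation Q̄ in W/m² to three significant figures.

cos h₀ = −tan(+86.7°) tan(+13.400°) = -4.1317 ≤ −1 ⇒ polar day, h₀ = π.
Bracket: h₀ sin ϕ sin δ + cos ϕ cos δ sin h₀ = 3.1416×0.99834×0.23175 + 0.05756×0.97278×0.00000 = 0.726857 + 0.000000 = 0.726857.
Q̄ = (S_0/π) × [bracket] = (1621/π) × 0.726857 = 375.0 W/m².

Q̄ ≈ 375 W/m²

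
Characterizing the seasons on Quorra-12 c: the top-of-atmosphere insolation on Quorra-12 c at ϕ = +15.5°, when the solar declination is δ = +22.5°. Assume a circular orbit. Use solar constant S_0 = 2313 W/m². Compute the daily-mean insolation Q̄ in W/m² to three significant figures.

Q̄ ≈ 778 W/m²

cos h₀ = −tan(+15.5°) tan(+22.500°) = -0.1149, h₀ = 1.6859 rad.
Bracket: h₀ sin ϕ sin δ + cos ϕ cos δ sin h₀ = 1.6859×0.26724×0.38268 + 0.96363×0.92388×0.99338 = 0.172413 + 0.884385 = 1.056798.
Q̄ = (S_0/π) × [bracket] = (2313/π) × 1.056798 = 778.1 W/m².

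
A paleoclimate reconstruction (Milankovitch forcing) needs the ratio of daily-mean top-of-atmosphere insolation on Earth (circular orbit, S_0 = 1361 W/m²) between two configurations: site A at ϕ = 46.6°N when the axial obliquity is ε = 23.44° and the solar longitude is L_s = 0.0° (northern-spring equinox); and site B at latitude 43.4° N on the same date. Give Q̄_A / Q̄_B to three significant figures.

Q̄_A / Q̄_B ≈ 0.946

— Configuration A (ϕ=+46.6°):
Solar declination: sin δ = sin ε · sin L_s = sin 23.44° × sin 0.0° = 0.00000, so δ = +0.000°.
cos h₀ = −tan(+46.6°) tan(+0.000°) = -0.0000, h₀ = 1.5708 rad.
Bracket: h₀ sin ϕ sin δ + cos ϕ cos δ sin h₀ = 1.5708×0.72657×0.00000 + 0.68709×1.00000×1.00000 = 0.000000 + 0.687090 = 0.687090.
Q̄ = (S_0/π) × [bracket] = (1361/π) × 0.687090 = 297.66 W/m².
— Configuration B (ϕ=+43.4°):
cos h₀ = −tan(+43.4°) tan(+0.000°) = -0.0000, h₀ = 1.5708 rad.
Bracket: h₀ sin ϕ sin δ + cos ϕ cos δ sin h₀ = 1.5708×0.68709×0.00000 + 0.72657×1.00000×1.00000 = 0.000000 + 0.726570 = 0.726570.
Q̄ = (S_0/π) × [bracket] = (1361/π) × 0.726570 = 314.76 W/m².
Ratio Q̄_A / Q̄_B = 297.66 / 314.76 = 0.9457.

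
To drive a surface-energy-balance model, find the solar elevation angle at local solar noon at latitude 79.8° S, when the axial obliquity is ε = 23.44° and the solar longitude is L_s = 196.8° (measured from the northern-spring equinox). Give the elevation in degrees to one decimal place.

Solar declination: sin δ = sin ε · sin L_s = sin 23.44° × sin 196.8° = -0.11497, so δ = -6.602°.
At local noon the hour angle is zero, so the zenith angle equals |ϕ − δ| = |-79.8° − (-6.602°)| = 73.198°.
Elevation = 90° − 73.198° = 16.8°.

16.8°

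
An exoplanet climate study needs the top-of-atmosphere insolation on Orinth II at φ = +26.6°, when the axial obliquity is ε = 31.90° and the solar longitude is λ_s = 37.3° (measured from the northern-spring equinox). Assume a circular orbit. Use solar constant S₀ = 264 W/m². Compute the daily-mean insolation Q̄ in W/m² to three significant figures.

Solar declination: sin δ = sin ε · sin λ_s = sin 31.90° × sin 37.3° = 0.32023, so δ = +18.677°.
cos H₀ = −tan(+26.6°) tan(+18.677°) = -0.1693, H₀ = 1.7409 rad.
Bracket: H₀ sin φ sin δ + cos φ cos δ sin H₀ = 1.7409×0.44776×0.32023 + 0.89415×0.94734×0.98557 = 0.249621 + 0.834841 = 1.084462.
Q̄ = (S₀/π) × [bracket] = (264/π) × 1.084462 = 91.13 W/m².

Q̄ ≈ 91.1 W/m²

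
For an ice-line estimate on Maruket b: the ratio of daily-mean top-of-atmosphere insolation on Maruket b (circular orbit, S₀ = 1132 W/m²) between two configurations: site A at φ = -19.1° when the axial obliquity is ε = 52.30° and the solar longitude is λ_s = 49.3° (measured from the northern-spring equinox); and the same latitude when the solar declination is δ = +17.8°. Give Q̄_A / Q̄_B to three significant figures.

Q̄_A / Q̄_B ≈ 0.633

— Configuration A (φ=-19.1°):
Solar declination: sin δ = sin ε · sin λ_s = sin 52.30° × sin 49.3° = 0.59985, so δ = +36.859°.
cos H₀ = −tan(-19.1°) tan(+36.859°) = 0.2596, H₀ = 1.3082 rad.
Bracket: H₀ sin φ sin δ + cos φ cos δ sin H₀ = 1.3082×-0.32722×0.59985 + 0.94495×0.80011×0.96571 = -0.256777 + 0.730139 = 0.473362.
Q̄ = (S₀/π) × [bracket] = (1132/π) × 0.473362 = 170.57 W/m².
— Configuration B (φ=-19.1°):
cos H₀ = −tan(-19.1°) tan(+17.800°) = 0.1112, H₀ = 1.4594 rad.
Bracket: H₀ sin φ sin δ + cos φ cos δ sin H₀ = 1.4594×-0.32722×0.30570 + 0.94495×0.95213×0.99380 = -0.145985 + 0.894137 = 0.748152.
Q̄ = (S₀/π) × [bracket] = (1132/π) × 0.748152 = 269.58 W/m².
Ratio Q̄_A / Q̄_B = 170.57 / 269.58 = 0.6327.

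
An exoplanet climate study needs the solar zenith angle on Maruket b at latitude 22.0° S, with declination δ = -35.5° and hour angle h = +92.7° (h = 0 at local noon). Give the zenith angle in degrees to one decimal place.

cos θ_z = sin ϕ sin δ + cos ϕ cos δ cos h = 0.217535 + -0.035558 = 0.181977.
θ_z = arccos(0.181977) = 79.5°.

θ_z = 79.5°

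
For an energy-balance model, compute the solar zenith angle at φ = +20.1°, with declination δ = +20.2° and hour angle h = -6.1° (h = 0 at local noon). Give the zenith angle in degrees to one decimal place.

θ_z = 5.7°

cos θ_z = sin φ sin δ + cos φ cos δ cos h = 0.118665 + 0.876343 = 0.995008.
θ_z = arccos(0.995008) = 5.7°.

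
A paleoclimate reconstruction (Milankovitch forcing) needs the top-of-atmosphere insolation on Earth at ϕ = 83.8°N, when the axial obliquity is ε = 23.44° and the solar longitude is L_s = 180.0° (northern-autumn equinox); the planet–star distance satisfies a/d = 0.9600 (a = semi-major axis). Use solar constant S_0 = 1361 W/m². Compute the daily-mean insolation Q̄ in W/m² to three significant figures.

Q̄ ≈ 43.1 W/m²

Solar declination: sin δ = sin ε · sin L_s = sin 23.44° × sin 180.0° = 0.00000, so δ = +0.000°.
cos h₀ = −tan(+83.8°) tan(+0.000°) = -0.0000, h₀ = 1.5708 rad.
Bracket: h₀ sin ϕ sin δ + cos ϕ cos δ sin h₀ = 1.5708×0.99415×0.00000 + 0.10800×1.00000×1.00000 = 0.000000 + 0.108000 = 0.108000.
Inverse-square distance factor (a/d)² = 0.9600² = 0.921600.
Q̄ = (S_0/π) × 0.921600 × [bracket] = (1361/π) × 0.921600 × 0.108000 = 43.12 W/m².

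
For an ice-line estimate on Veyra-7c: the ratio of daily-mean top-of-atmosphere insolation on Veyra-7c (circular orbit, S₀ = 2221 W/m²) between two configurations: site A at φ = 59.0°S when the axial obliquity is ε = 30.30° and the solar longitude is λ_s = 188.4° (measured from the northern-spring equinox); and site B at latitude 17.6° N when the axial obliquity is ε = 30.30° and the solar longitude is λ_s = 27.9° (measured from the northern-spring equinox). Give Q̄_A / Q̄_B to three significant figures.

Q̄_A / Q̄_B ≈ 0.592

— Configuration A (φ=-59.0°):
Solar declination: sin δ = sin ε · sin λ_s = sin 30.30° × sin 188.4° = -0.07370, so δ = -4.227°.
cos H₀ = −tan(-59.0°) tan(-4.227°) = -0.1230, H₀ = 1.6941 rad.
Bracket: H₀ sin φ sin δ + cos φ cos δ sin H₀ = 1.6941×-0.85717×-0.07370 + 0.51504×0.99728×0.99241 = 0.107022 + 0.509741 = 0.616763.
Q̄ = (S₀/π) × [bracket] = (2221/π) × 0.616763 = 436.03 W/m².
— Configuration B (φ=+17.6°):
Solar declination: sin δ = sin ε · sin λ_s = sin 30.30° × sin 27.9° = 0.23608, so δ = +13.656°.
cos H₀ = −tan(+17.6°) tan(+13.656°) = -0.0771, H₀ = 1.6479 rad.
Bracket: H₀ sin φ sin δ + cos φ cos δ sin H₀ = 1.6479×0.30237×0.23608 + 0.95319×0.97173×0.99703 = 0.117633 + 0.923492 = 1.041125.
Q̄ = (S₀/π) × [bracket] = (2221/π) × 1.041125 = 736.04 W/m².
Ratio Q̄_A / Q̄_B = 436.03 / 736.04 = 0.5924.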